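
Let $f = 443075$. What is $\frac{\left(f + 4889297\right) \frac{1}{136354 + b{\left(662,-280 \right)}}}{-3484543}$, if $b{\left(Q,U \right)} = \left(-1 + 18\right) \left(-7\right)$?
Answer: $- \frac{5332372}{474716715605} \approx -1.1233 \cdot 10^{-5}$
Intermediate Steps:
$b{\left(Q,U \right)} = -119$ ($b{\left(Q,U \right)} = 17 \left(-7\right) = -119$)
$\frac{\left(f + 4889297\right) \frac{1}{136354 + b{\left(662,-280 \right)}}}{-3484543} = \frac{\left(443075 + 4889297\right) \frac{1}{136354 - 119}}{-3484543} = \frac{5332372}{136235} \left(- \frac{1}{3484543}\right) = - \frac{5332372}{474716715605}$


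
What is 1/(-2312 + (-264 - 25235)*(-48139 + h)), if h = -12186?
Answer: 1/1538224863 ≈ 6.5010e-10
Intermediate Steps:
1/(-2312 + (-264 - 25235)*(-48139 + h)) = 1/(-2312 + (-264 - 25235)*(-48139 - 12186)) = 1/(-2312 - 25499*(-60325)) = 1/(-2312 + 1538227175) = 1/1538224863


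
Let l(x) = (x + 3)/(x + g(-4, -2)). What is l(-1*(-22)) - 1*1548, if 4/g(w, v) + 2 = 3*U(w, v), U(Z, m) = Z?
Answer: -235121/152 ≈ -1546.8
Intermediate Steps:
g(w, v) = 4/(-2 + 3*w)
l(x) = (3 + x)/(-2/7 + x) (l(x) = (x + 3)/(x + 4/(-2 + 3*(-4))) = (3 + x)/(x + 4/(-2 - 12)) = (3 + x)/(x + 4/(-14)) = (3 + x)/(x + 4*(-1/14)) = (3 + x)/(x - 2/7) = (3 + x)/(-2/7 + x))
l(-1*(-22)) - 1*1548 = 7*(3 - 1*(-22))/(-2 + 7*(-1*(-22))) - 1*1548 = 7*(3 + 22)/(-2 + 7*22) - 1548 = 7*25/(-2 + 154) - 1548 = 7*25/152 - 1548 = 7*(1/152)*25 - 1548 = 175/152 - 1548 = -235121/152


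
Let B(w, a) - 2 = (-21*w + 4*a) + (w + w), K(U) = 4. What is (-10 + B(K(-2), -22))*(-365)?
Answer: 62780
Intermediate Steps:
B(w, a) = 2 - 19*w + 4*a (B(w, a) = 2 + ((-21*w + 4*a) + (w + w)) = 2 + ((-21*w + 4*a) + 2*w) = 2 + (-19*w + 4*a) = 2 - 19*w + 4*a)
(-10 + B(K(-2), -22))*(-365) = (-10 + (2 - 19*4 + 4*(-22)))*(-365) = (-10 + (2 - 76 - 88))*(-365) = (-10 - 162)*(-365) = -172*(-365) = 62780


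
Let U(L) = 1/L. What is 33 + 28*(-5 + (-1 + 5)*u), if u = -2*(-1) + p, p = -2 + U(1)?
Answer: 5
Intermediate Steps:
p = -1 (p = -2 + 1/1 = -2 + 1 = -1)
u = 1 (u = -2*(-1) - 1 = 2 - 1 = 1)
33 + 28*(-5 + (-1 + 5)*u) = 33 + 28*(-5 + (-1 + 5)*1) = 33 + 28*(-5 + 4*1) = 33 + 28*(-5 + 4) = 33 + 28*(-1) = 33 - 28 = 5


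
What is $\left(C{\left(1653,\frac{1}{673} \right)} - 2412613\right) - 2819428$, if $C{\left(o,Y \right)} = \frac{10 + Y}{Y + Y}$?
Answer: $- \frac{10457351}{2} \approx -5.2287 \cdot 10^{6}$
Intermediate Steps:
$C{\left(o,Y \right)} = \frac{10 + Y}{2 Y}$
$\left(C{\left(1653,\frac{1}{673} \right)} - 2412613\right) - 2819428 = \left(\frac{10 + \frac{1}{673}}{2 \cdot \frac{1}{673}} - 2412613\right) - 2819428 = \left(\frac{\frac{1}{\frac{1}{673}} \left(10 + \frac{1}{673}\right)}{2} - 2412613\right) - 2819428 = \left(\frac{1}{2} \cdot 673 \cdot \frac{6731}{673} - 2412613\right) - 2819428 = \left(\frac{6731}{2} - 2412613\right) - 2819428 = - \frac{4818495}{2} - 2819428 = - \frac{10457351}{2}$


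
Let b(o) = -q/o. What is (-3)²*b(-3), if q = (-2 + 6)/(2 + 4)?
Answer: 2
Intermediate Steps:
q = ⅔ (q = 4/6 = 4*(⅙) = ⅔ ≈ 0.66667)
b(o) = -2/(3*o)
(-3)²*b(-3) = (-3)²*(-⅔/(-3)) = 9*(-⅔*(-⅓)) = 9*(2/9) = 2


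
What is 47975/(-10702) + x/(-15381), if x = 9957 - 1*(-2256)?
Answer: -96511889/18289718 ≈ -5.2768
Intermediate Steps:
x = 12213 (x = 9957 + 2256 = 12213)
47975/(-10702) + x/(-15381) = 47975/(-10702) + 12213/(-15381) = 47975*(-1/10702) + 12213*(-1/15381) = -47975/10702 - 1357/1709 = -96511889/18289718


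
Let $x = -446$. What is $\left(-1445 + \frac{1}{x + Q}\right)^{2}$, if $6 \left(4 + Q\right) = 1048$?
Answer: $\frac{1424616506329}{682276} \approx 2.088 \cdot 10^{6}$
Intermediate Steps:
$Q = \frac{512}{3}$ ($Q = -4 + \frac{1}{6} \cdot 1048 = -4 + \frac{524}{3} = \frac{512}{3} \approx 170.67$)
$\left(-1445 + \frac{1}{x + Q}\right)^{2} = \left(-1445 + \frac{1}{-446 + \frac{512}{3}}\right)^{2} = \left(-1445 + \frac{1}{- \frac{826}{3}}\right)^{2} = \left(-1445 - \frac{3}{826}\right)^{2} = \left(- \frac{1193573}{826}\right)^{2} = \frac{1424616506329}{682276}$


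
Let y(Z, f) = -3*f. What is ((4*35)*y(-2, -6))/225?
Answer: 56/5 ≈ 11.200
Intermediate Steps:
((4*35)*y(-2, -6))/225 = ((4*35)*(-3*(-6)))/225 = (140*18)*(1/225) = 2520*(1/225) = 56/5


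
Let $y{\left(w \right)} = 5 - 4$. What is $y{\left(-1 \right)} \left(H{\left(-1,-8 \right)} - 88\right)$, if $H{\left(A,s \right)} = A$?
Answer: $-89$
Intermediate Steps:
$y{\left(w \right)} = 1$ ($y{\left(w \right)} = 5 - 4 = 1$)
$y{\left(-1 \right)} \left(H{\left(-1,-8 \right)} - 88\right) = 1 \left(-1 - 88\right) = 1 \left(-89\right) = -89$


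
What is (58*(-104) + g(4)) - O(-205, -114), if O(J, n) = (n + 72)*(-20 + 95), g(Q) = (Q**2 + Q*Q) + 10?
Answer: -2840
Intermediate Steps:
g(Q) = 10 + 2*Q**2 (g(Q) = (Q**2 + Q**2) + 10 = 2*Q**2 + 10 = 10 + 2*Q**2)
O(J, n) = 5400 + 75*n (O(J, n) = (72 + n)*75 = 5400 + 75*n)
(58*(-104) + g(4)) - O(-205, -114) = (58*(-104) + (10 + 2*4**2)) - (5400 + 75*(-114)) = (-6032 + (10 + 2*16)) - (5400 - 8550) = (-6032 + (10 + 32)) - 1*(-3150) = (-6032 + 42) + 3150 = -5990 + 3150 = -2840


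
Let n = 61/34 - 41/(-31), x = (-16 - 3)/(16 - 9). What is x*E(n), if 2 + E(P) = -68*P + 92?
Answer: 10260/31 ≈ 330.97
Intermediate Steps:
x = -19/7 ≈ -2.7143
n = 3285/1054 (n = 61*(1/34) - 41*(-1/31) = 61/34 + 41/31 = 3285/1054 ≈ 3.1167)
E(P) = 90 - 68*P (E(P) = -2 + (-68*P + 92) = -2 + (92 - 68*P) = 90 - 68*P)
x*E(n) = -19*(90 - 68*3285/1054)/7 = -19*(90 - 6570/31)/7 = -19/7*(-3780/31) = 10260/31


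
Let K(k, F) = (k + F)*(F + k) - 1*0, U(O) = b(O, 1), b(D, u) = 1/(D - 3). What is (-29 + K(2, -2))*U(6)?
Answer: -29/3 ≈ -9.6667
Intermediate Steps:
b(D, u) = 1/(-3 + D)
U(O) = 1/(-3 + O)
K(k, F) = (F + k)**2 (K(k, F) = (F + k)*(F + k) + 0 = (F + k)**2 + 0 = (F + k)**2)
(-29 + K(2, -2))*U(6) = (-29 + (-2 + 2)**2)/(-3 + 6) = (-29 + 0**2)/3 = (-29 + 0)*(1/3) = -29*1/3 = -29/3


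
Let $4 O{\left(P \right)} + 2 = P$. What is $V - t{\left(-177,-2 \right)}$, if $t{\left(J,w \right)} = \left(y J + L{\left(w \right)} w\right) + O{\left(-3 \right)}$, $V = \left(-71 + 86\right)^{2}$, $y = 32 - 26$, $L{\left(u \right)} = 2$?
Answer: $\frac{5169}{4} \approx 1292.3$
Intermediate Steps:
$O{\left(P \right)} = - \frac{1}{2} + \frac{P}{4}$
$y = 6$
$V = 225$ ($V = 15^{2} = 225$)
$t{\left(J,w \right)} = - \frac{5}{4} + 2 w + 6 J$ ($t{\left(J,w \right)} = \left(6 J + 2 w\right) + \left(- \frac{1}{2} + \frac{1}{4} \left(-3\right)\right) = \left(2 w + 6 J\right) - \frac{5}{4} = - \frac{5}{4} + 2 w + 6 J$)
$V - t{\left(-177,-2 \right)} = 225 - \left(- \frac{5}{4} + 2 \left(-2\right) + 6 \left(-177\right)\right) = 225 - \left(- \frac{5}{4} - 4 - 1062\right) = 225 - - \frac{4269}{4} = 225 + \frac{4269}{4} = \frac{5169}{4}$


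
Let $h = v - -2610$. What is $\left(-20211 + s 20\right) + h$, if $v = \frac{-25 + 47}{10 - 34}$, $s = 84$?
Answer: $- \frac{191063}{12} \approx -15922.0$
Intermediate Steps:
$v = - \frac{11}{12}$ ($v = \frac{22}{-24} = 22 \left(- \frac{1}{24}\right) = - \frac{11}{12} \approx -0.91667$)
$h = \frac{31309}{12}$ ($h = - \frac{11}{12} - -2610 = - \frac{11}{12} + 2610 = \frac{31309}{12} \approx 2609.1$)
$\left(-20211 + s 20\right) + h = \left(-20211 + 84 \cdot 20\right) + \frac{31309}{12} = \left(-20211 + 1680\right) + \frac{31309}{12} = -18531 + \frac{31309}{12} = - \frac{191063}{12}$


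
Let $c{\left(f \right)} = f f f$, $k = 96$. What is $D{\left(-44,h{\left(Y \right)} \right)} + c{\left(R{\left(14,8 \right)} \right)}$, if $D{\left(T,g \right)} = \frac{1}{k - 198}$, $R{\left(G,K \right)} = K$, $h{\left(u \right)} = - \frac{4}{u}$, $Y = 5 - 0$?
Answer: $\frac{52223}{102} \approx 511.99$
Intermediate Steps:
$Y = 5$ ($Y = 5 + 0 = 5$)
$D{\left(T,g \right)} = - \frac{1}{102}$ ($D{\left(T,g \right)} = \frac{1}{96 - 198} = \frac{1}{-102} = - \frac{1}{102}$)
$c{\left(f \right)} = f^{3}$ ($c{\left(f \right)} = f^{2} f = f^{3}$)
$D{\left(-44,h{\left(Y \right)} \right)} + c{\left(R{\left(14,8 \right)} \right)} = - \frac{1}{102} + 8^{3} = - \frac{1}{102} + 512 = \frac{52223}{102}$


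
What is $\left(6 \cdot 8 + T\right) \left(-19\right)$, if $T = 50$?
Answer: $-1862$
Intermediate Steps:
$\left(6 \cdot 8 + T\right) \left(-19\right) = \left(6 \cdot 8 + 50\right) \left(-19\right) = \left(48 + 50\right) \left(-19\right) = 98 \left(-19\right) = -1862$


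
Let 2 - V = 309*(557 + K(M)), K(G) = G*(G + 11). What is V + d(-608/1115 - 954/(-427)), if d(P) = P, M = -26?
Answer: -139317517111/476105 ≈ -2.9262e+5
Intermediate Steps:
K(G) = G*(11 + G)
V = -292621 (V = 2 - 309*(557 - 26*(11 - 26)) = 2 - 309*(557 - 26*(-15)) = 2 - 309*(557 + 390) = 2 - 309*947 = 2 - 1*292623 = 2 - 292623 = -292621)
V + d(-608/1115 - 954/(-427)) = -292621 + (-608/1115 - 954/(-427)) = -292621 + (-608*1/1115 - 954*(-1/427)) = -292621 + (-608/1115 + 954/427) = -292621 + 804094/476105 = -139317517111/476105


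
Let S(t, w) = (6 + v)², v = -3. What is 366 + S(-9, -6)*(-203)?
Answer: -1461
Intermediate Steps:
S(t, w) = 9 (S(t, w) = (6 - 3)² = 3² = 9)
366 + S(-9, -6)*(-203) = 366 + 9*(-203) = 366 - 1827 = -1461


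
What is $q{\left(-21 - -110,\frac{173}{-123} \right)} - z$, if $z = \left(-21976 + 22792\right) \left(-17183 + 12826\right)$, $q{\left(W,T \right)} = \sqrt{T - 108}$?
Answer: $3555312 + \frac{i \sqrt{1655211}}{123} \approx 3.5553 \cdot 10^{6} + 10.46 i$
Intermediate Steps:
$q{\left(W,T \right)} = \sqrt{-108 + T}$
$z = -3555312$ ($z = 816 \left(-4357\right) = -3555312$)
$q{\left(-21 - -110,\frac{173}{-123} \right)} - z = \sqrt{-108 + \frac{173}{-123}} - -3555312 = \sqrt{-108 + 173 \left(- \frac{1}{123}\right)} + 3555312 = \sqrt{-108 - \frac{173}{123}} + 3555312 = \sqrt{- \frac{13457}{123}} + 3555312 = \frac{i \sqrt{1655211}}{123} + 3555312 = 3555312 + \frac{i \sqrt{1655211}}{123}$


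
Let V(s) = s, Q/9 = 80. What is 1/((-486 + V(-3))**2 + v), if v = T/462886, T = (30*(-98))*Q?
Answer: 231443/55341823203 ≈ 4.1821e-6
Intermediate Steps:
Q = 720 (Q = 9*80 = 720)
T = -2116800 (T = (30*(-98))*720 = -2940*720 = -2116800)
v = -1058400/231443 (v = -2116800/462886 = -2116800*1/462886 = -1058400/231443 ≈ -4.5731)
1/((-486 + V(-3))**2 + v) = 1/((-486 - 3)**2 - 1058400/231443) = 1/((-489)**2 - 1058400/231443) = 1/(239121 - 1058400/231443) = 1/(55341823203/231443) = 231443/55341823203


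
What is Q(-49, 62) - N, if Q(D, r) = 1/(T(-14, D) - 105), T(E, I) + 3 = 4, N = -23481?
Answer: 2442023/104 ≈ 23481.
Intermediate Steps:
T(E, I) = 1 (T(E, I) = -3 + 4 = 1)
Q(D, r) = -1/104 (Q(D, r) = 1/(1 - 105) = 1/(-104) = -1/104)
Q(-49, 62) - N = -1/104 - 1*(-23481) = -1/104 + 23481 = 2442023/104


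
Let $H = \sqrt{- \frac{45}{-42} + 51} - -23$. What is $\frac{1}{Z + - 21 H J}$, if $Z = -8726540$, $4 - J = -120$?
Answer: $- \frac{1098304}{9650129275481} + \frac{2511 \sqrt{14}}{38600517101924} \approx -1.1357 \cdot 10^{-7}$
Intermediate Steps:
$J = 124$ ($J = 4 - -120 = 4 + 120 = 124$)
$H = 23 + \frac{27 \sqrt{14}}{14}$ ($H = \sqrt{\left(-45\right) \left(- \frac{1}{42}\right) + 51} + 23 = \sqrt{\frac{15}{14} + 51} + 23 = \sqrt{\frac{729}{14}} + 23 = \frac{27 \sqrt{14}}{14} + 23 = 23 + \frac{27 \sqrt{14}}{14} \approx 30.216$)
$\frac{1}{Z + - 21 H J} = \frac{1}{-8726540 + - 21 \left(23 + \frac{27 \sqrt{14}}{14}\right) 124} = \frac{1}{-8726540 + \left(-483 - \frac{81 \sqrt{14}}{2}\right) 124} = \frac{1}{-8726540 - \left(59892 + 5022 \sqrt{14}\right)} = \frac{1}{-8786432 - 5022 \sqrt{14}}$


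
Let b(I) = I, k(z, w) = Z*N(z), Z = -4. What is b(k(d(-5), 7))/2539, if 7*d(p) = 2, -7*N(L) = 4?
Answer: 16/17773 ≈ 0.00090024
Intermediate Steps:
N(L) = -4/7 (N(L) = -⅐*4 = -4/7)
d(p) = 2/7 (d(p) = (⅐)*2 = 2/7)
k(z, w) = 16/7 (k(z, w) = -4*(-4/7) = 16/7)
b(k(d(-5), 7))/2539 = (16/7)/2539 = (16/7)*(1/2539) = 16/17773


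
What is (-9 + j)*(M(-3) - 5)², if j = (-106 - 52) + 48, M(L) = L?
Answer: -7616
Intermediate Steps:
j = -110 (j = -158 + 48 = -110)
(-9 + j)*(M(-3) - 5)² = (-9 - 110)*(-3 - 5)² = -119*(-8)² = -119*64 = -7616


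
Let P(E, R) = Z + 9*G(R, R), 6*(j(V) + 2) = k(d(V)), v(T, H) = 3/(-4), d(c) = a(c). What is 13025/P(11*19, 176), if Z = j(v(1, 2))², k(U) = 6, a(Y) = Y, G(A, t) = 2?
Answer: 13025/19 ≈ 685.53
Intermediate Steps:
d(c) = c
v(T, H) = -¾ (v(T, H) = 3*(-¼) = -¾)
j(V) = -1 (j(V) = -2 + (⅙)*6 = -2 + 1 = -1)
Z = 1 (Z = (-1)² = 1)
P(E, R) = 19 (P(E, R) = 1 + 9*2 = 1 + 18 = 19)
13025/P(11*19, 176) = 13025/19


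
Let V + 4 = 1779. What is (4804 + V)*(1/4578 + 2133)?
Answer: 21414370875/1526 ≈ 1.4033e+7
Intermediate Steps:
V = 1775 (V = -4 + 1779 = 1775)
(4804 + V)*(1/4578 + 2133) = (4804 + 1775)*(1/4578 + 2133) = 6579*(1/4578 + 2133) = 6579*(9764875/4578) = 21414370875/1526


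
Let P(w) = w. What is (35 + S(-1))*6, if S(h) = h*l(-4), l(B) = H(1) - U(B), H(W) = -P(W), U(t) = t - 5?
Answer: 162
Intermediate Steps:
U(t) = -5 + t
H(W) = -W
l(B) = 4 - B (l(B) = -1*1 - (-5 + B) = -1 + (5 - B) = 4 - B)
S(h) = 8*h (S(h) = h*(4 - 1*(-4)) = h*(4 + 4) = h*8 = 8*h)
(35 + S(-1))*6 = (35 + 8*(-1))*6 = (35 - 8)*6 = 27*6 = 162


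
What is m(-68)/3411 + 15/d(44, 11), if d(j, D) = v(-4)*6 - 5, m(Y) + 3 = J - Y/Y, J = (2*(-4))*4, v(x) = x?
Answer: -5801/10991 ≈ -0.52780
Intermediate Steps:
J = -32 (J = -8*4 = -32)
m(Y) = -36 (m(Y) = -3 + (-32 - Y/Y) = -3 + (-32 - 1*1) = -3 + (-32 - 1) = -3 - 33 = -36)
d(j, D) = -29 (d(j, D) = -4*6 - 5 = -24 - 5 = -29)
m(-68)/3411 + 15/d(44, 11) = -36/3411 + 15/(-29) = -36*1/3411 + 15*(-1/29) = -4/379 - 15/29 = -5801/10991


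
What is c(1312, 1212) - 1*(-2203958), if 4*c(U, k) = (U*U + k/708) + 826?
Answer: 621742219/236 ≈ 2.6345e+6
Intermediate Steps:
c(U, k) = 413/2 + U**2/4 + k/2832 (c(U, k) = ((U*U + k/708) + 826)/4 = ((U**2 + k/708) + 826)/4 = (826 + U**2 + k/708)/4 = 413/2 + U**2/4 + k/2832)
c(1312, 1212) - 1*(-2203958) = (413/2 + (1/4)*1312**2 + (1/2832)*1212) - 1*(-2203958) = (413/2 + (1/4)*1721344 + 101/236) + 2203958 = (413/2 + 430336 + 101/236) + 2203958 = 101608131/236 + 2203958 = 621742219/236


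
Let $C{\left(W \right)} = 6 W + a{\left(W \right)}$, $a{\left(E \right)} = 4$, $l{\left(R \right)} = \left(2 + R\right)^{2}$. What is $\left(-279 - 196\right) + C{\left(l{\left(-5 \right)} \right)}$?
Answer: $-417$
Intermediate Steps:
$C{\left(W \right)} = 4 + 6 W$ ($C{\left(W \right)} = 6 W + 4 = 4 + 6 W$)
$\left(-279 - 196\right) + C{\left(l{\left(-5 \right)} \right)} = \left(-279 - 196\right) + \left(4 + 6 \left(2 - 5\right)^{2}\right) = -475 + \left(4 + 6 \left(-3\right)^{2}\right) = -475 + \left(4 + 6 \cdot 9\right) = -475 + \left(4 + 54\right) = -475 + 58 = -417$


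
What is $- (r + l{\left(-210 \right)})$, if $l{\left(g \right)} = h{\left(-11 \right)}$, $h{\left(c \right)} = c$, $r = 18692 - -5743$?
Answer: $-24424$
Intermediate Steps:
$r = 24435$ ($r = 18692 + 5743 = 24435$)
$l{\left(g \right)} = -11$
$- (r + l{\left(-210 \right)}) = - (24435 - 11) = \left(-1\right) 24424 = -24424$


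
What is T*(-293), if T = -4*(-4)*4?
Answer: -18752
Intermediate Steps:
T = 64 (T = 16*4 = 64)
T*(-293) = 64*(-293) = -18752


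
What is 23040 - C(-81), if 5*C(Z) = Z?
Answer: 115281/5 ≈ 23056.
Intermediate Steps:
C(Z) = Z/5
23040 - C(-81) = 23040 - (-81)/5 = 23040 - 1*(-81/5) = 23040 + 81/5 = 115281/5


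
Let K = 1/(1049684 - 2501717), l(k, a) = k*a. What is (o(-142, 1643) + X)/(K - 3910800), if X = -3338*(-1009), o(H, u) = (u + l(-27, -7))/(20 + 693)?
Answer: -3486934956376674/4048849398013913 ≈ -0.86122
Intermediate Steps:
l(k, a) = a*k
o(H, u) = 189/713 + u/713 (o(H, u) = (u - 7*(-27))/(20 + 693) = (u + 189)/713 = (189 + u)*(1/713) = 189/713 + u/713)
X = 3368042
K = -1/1452033 (K = 1/(-1452033) = -1/1452033 ≈ -6.8869e-7)
(o(-142, 1643) + X)/(K - 3910800) = ((189/713 + (1/713)*1643) + 3368042)/(-1/1452033 - 3910800) = ((189/713 + 53/23) + 3368042)/(-5678610656401/1452033) = (1832/713 + 3368042)*(-1452033/5678610656401) = (2401415778/713)*(-1452033/5678610656401) = -3486934956376674/4048849398013913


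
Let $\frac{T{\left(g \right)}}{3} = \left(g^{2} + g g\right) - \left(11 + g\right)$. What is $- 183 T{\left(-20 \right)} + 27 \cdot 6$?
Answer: $-443979$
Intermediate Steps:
$T{\left(g \right)} = -33 - 3 g + 6 g^{2}$ ($T{\left(g \right)} = 3 \left(\left(g^{2} + g g\right) - \left(11 + g\right)\right) = 3 \left(\left(g^{2} + g^{2}\right) - \left(11 + g\right)\right) = 3 \left(2 g^{2} - \left(11 + g\right)\right) = 3 \left(-11 - g + 2 g^{2}\right) = -33 - 3 g + 6 g^{2}$)
$- 183 T{\left(-20 \right)} + 27 \cdot 6 = - 183 \left(-33 - -60 + 6 \left(-20\right)^{2}\right) + 27 \cdot 6 = - 183 \left(-33 + 60 + 6 \cdot 400\right) + 162 = - 183 \left(-33 + 60 + 2400\right) + 162 = \left(-183\right) 2427 + 162 = -444141 + 162 = -443979$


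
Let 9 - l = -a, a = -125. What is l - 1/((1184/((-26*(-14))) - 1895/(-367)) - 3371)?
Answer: -13026790963/112300210 ≈ -116.00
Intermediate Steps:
l = -116 (l = 9 - (-1)*(-125) = 9 - 1*125 = 9 - 125 = -116)
l - 1/((1184/((-26*(-14))) - 1895/(-367)) - 3371) = -116 - 1/((1184/((-26*(-14))) - 1895/(-367)) - 3371) = -116 - 1/((1184/364 - 1895*(-1/367)) - 3371) = -116 - 1/((1184*(1/364) + 1895/367) - 3371) = -116 - 1/((296/91 + 1895/367) - 3371) = -116 - 1/(281077/33397 - 3371) = -116 - 1/(-112300210/33397) = -116 - 1*(-33397/112300210) = -116 + 33397/112300210 = -13026790963/112300210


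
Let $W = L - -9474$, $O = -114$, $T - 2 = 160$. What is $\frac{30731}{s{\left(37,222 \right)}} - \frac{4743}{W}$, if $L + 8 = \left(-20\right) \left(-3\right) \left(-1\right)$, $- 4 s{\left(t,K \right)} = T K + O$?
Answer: $- \frac{663129847}{168602550} \approx -3.9331$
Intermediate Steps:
$T = 162$ ($T = 2 + 160 = 162$)
$s{\left(t,K \right)} = \frac{57}{2} - \frac{81 K}{2}$ ($s{\left(t,K \right)} = - \frac{162 K - 114}{4} = - \frac{-114 + 162 K}{4} = \frac{57}{2} - \frac{81 K}{2}$)
$L = -68$ ($L = -8 + \left(-20\right) \left(-3\right) \left(-1\right) = -8 + 60 \left(-1\right) = -8 - 60 = -68$)
$W = 9406$ ($W = -68 - -9474 = -68 + 9474 = 9406$)
$\frac{30731}{s{\left(37,222 \right)}} - \frac{4743}{W} = \frac{30731}{\frac{57}{2} - 8991} - \frac{4743}{9406} = \frac{30731}{- \frac{17925}{2}} - \frac{4743}{9406} = 30731 \left(- \frac{2}{17925}\right) - \frac{4743}{9406} = - \frac{61462}{17925} - \frac{4743}{9406} = - \frac{663129847}{168602550}$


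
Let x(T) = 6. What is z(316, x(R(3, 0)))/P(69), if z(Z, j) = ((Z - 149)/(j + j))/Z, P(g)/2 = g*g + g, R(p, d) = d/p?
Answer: 167/36630720 ≈ 4.5590e-6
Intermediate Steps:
P(g) = 2*g + 2*g² (P(g) = 2*(g*g + g) = 2*(g² + g) = 2*(g + g²) = 2*g + 2*g²)
z(Z, j) = (-149 + Z)/(2*Z*j) (z(Z, j) = ((-149 + Z)/((2*j)))/Z = ((-149 + Z)*(1/(2*j)))/Z = ((-149 + Z)/(2*j))/Z = (-149 + Z)/(2*Z*j))
z(316, x(R(3, 0)))/P(69) = ((½)*(-149 + 316)/(316*6))/((2*69*(1 + 69))) = ((½)*(1/316)*(⅙)*167)/((2*69*70)) = (167/3792)/9660 = (167/3792)*(1/9660) = 167/36630720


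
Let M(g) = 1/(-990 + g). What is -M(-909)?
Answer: 1/1899 ≈ 0.00052659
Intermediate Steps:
-M(-909) = -1/(-990 - 909) = -1/(-1899) = -1*(-1/1899) = 1/1899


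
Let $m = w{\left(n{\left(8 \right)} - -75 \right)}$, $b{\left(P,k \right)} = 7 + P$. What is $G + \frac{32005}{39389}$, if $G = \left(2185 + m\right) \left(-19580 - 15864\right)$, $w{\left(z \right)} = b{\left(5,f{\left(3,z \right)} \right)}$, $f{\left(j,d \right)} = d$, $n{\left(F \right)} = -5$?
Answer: $- \frac{3067239832047}{39389} \approx -7.787 \cdot 10^{7}$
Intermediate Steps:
$w{\left(z \right)} = 12$ ($w{\left(z \right)} = 7 + 5 = 12$)
$m = 12$
$G = -77870468$ ($G = \left(2185 + 12\right) \left(-19580 - 15864\right) = 2197 \left(-35444\right) = -77870468$)
$G + \frac{32005}{39389} = -77870468 + \frac{32005}{39389} = - \frac{3067239832047}{39389}$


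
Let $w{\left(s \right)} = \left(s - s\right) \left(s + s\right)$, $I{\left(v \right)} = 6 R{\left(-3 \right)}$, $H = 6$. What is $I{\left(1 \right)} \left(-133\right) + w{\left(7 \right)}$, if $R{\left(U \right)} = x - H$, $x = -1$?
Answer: $5586$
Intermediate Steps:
$R{\left(U \right)} = -7$ ($R{\left(U \right)} = -1 - 6 = -7$)
$I{\left(v \right)} = -42$ ($I{\left(v \right)} = 6 \left(-7\right) = -42$)
$w{\left(s \right)} = 0$ ($w{\left(s \right)} = 0 \cdot 2 s = 0$)
$I{\left(1 \right)} \left(-133\right) + w{\left(7 \right)} = \left(-42\right) \left(-133\right) + 0 = 5586 + 0 = 5586$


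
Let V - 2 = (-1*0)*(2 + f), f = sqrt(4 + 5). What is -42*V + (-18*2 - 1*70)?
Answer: -190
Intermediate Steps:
f = 3 (f = sqrt(9) = 3)
V = 2 (V = 2 + (-1*0)*(2 + 3) = 2 + 0*5 = 2 + 0 = 2)
-42*V + (-18*2 - 1*70) = -42*2 + (-18*2 - 1*70) = -84 + (-36 - 70) = -84 - 106 = -190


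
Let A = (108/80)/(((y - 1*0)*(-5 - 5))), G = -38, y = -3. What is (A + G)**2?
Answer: 57623281/40000 ≈ 1440.6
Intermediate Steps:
A = 9/200 (A = (108/80)/(((-3 - 1*0)*(-5 - 5))) = (108*(1/80))/(((-3 + 0)*(-10))) = 27/(20*((-3*(-10)))) = (27/20)/30 = (27/20)*(1/30) = 9/200 ≈ 0.045000)
(A + G)**2 = (9/200 - 38)**2 = (-7591/200)**2 = 57623281/40000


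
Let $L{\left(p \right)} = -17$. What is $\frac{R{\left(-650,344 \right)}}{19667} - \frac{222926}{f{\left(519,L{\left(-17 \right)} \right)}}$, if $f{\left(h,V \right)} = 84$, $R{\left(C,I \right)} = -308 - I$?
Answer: $- \frac{2192170205}{826014} \approx -2653.9$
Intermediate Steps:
$\frac{R{\left(-650,344 \right)}}{19667} - \frac{222926}{f{\left(519,L{\left(-17 \right)} \right)}} = \frac{-308 - 344}{19667} - \frac{222926}{84} = \left(-308 - 344\right) \frac{1}{19667} - \frac{111463}{42} = \left(-652\right) \frac{1}{19667} - \frac{111463}{42} = - \frac{652}{19667} - \frac{111463}{42} = - \frac{2192170205}{826014}$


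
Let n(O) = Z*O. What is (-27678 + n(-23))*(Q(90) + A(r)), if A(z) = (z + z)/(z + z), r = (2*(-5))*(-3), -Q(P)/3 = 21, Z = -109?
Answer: 1560602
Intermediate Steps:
Q(P) = -63 (Q(P) = -3*21 = -63)
r = 30 (r = -10*(-3) = 30)
A(z) = 1 (A(z) = (2*z)/((2*z)) = (2*z)*(1/(2*z)) = 1)
n(O) = -109*O
(-27678 + n(-23))*(Q(90) + A(r)) = (-27678 - 109*(-23))*(-63 + 1) = (-27678 + 2507)*(-62) = -25171*(-62) = 1560602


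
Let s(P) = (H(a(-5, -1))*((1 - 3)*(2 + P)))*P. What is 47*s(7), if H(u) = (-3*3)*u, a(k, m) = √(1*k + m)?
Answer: 53298*I*√6 ≈ 1.3055e+5*I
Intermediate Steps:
a(k, m) = √(k + m)
H(u) = -9*u
s(P) = -9*I*P*√6*(-4 - 2*P) (s(P) = ((-9*√(-5 - 1))*((1 - 3)*(2 + P)))*P = ((-9*I*√6)*(-2*(2 + P)))*P = ((-9*I*√6)*(-4 - 2*P))*P = (-9*I*√6*(-4 - 2*P))*P = -9*I*P*√6*(-4 - 2*P))
47*s(7) = 47*(18*I*7*√6*(2 + 7)) = 47*(18*I*7*√6*9) = 47*(1134*I*√6) = 53298*I*√6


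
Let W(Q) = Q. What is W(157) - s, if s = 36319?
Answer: -36162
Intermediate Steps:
W(157) - s = 157 - 1*36319 = 157 - 36319 = -36162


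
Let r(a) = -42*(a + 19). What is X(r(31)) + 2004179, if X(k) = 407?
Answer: 2004586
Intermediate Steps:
r(a) = -798 - 42*a (r(a) = -42*(19 + a) = -798 - 42*a)
X(r(31)) + 2004179 = 407 + 2004179 = 2004586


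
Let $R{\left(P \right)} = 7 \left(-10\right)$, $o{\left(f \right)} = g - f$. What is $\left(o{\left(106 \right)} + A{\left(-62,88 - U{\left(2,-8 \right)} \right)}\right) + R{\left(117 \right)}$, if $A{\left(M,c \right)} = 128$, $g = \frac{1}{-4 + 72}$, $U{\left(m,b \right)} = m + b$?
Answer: $- \frac{3263}{68} \approx -47.985$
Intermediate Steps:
$U{\left(m,b \right)} = b + m$
$g = \frac{1}{68} \approx 0.014706$
$o{\left(f \right)} = \frac{1}{68} - f$
$R{\left(P \right)} = -70$
$\left(o{\left(106 \right)} + A{\left(-62,88 - U{\left(2,-8 \right)} \right)}\right) + R{\left(117 \right)} = \left(\left(\frac{1}{68} - 106\right) + 128\right) - 70 = \left(- \frac{7207}{68} + 128\right) - 70 = \frac{1497}{68} - 70 = - \frac{3263}{68}$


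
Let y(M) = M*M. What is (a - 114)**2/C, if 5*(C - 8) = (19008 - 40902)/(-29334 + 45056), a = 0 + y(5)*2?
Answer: 160993280/303493 ≈ 530.47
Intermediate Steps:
y(M) = M**2
a = 50 (a = 0 + 5**2*2 = 0 + 25*2 = 0 + 50 = 50)
C = 303493/39305 (C = 8 + ((19008 - 40902)/(-29334 + 45056))/5 = 8 + (-21894/15722)/5 = 8 + (-21894*1/15722)/5 = 8 + (1/5)*(-10947/7861) = 8 - 10947/39305 = 303493/39305 ≈ 7.7215)
(a - 114)**2/C = (50 - 114)**2/(303493/39305) = (-64)**2*(39305/303493) = 4096*(39305/303493) = 160993280/303493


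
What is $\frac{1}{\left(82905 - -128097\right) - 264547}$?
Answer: $- \frac{1}{53545} \approx -1.8676 \cdot 10^{-5}$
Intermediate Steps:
$\frac{1}{\left(82905 - -128097\right) - 264547} = \frac{1}{\left(82905 + 128097\right) - 264547} = \frac{1}{211002 - 264547} = \frac{1}{-53545} = - \frac{1}{53545}$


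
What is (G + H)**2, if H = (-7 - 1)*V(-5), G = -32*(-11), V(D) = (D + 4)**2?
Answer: 118336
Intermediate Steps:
V(D) = (4 + D)**2
G = 352
H = -8 (H = (-7 - 1)*(4 - 5)**2 = -8*(-1)**2 = -8*1 = -8)
(G + H)**2 = (352 - 8)**2 = 344**2 = 118336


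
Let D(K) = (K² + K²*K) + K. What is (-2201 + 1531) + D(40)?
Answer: 64970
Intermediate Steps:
D(K) = K + K² + K³ (D(K) = (K² + K³) + K = K + K² + K³)
(-2201 + 1531) + D(40) = (-2201 + 1531) + 40*(1 + 40 + 40²) = -670 + 40*(1 + 40 + 1600) = -670 + 40*1641 = -670 + 65640 = 64970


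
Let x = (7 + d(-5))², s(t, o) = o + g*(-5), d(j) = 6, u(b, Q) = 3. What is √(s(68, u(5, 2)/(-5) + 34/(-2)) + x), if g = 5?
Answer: 2*√790/5 ≈ 11.243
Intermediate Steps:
s(t, o) = -25 + o (s(t, o) = o + 5*(-5) = o - 25 = -25 + o)
x = 169 (x = (7 + 6)² = 13² = 169)
√(s(68, u(5, 2)/(-5) + 34/(-2)) + x) = √((-25 + (3/(-5) + 34/(-2))) + 169) = √((-25 + (3*(-⅕) + 34*(-½))) + 169) = √((-25 + (-⅗ - 17)) + 169) = √((-25 - 88/5) + 169) = √(-213/5 + 169) = √(632/5) = 2*√790/5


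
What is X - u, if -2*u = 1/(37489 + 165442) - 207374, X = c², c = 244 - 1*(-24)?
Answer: -12931980905/405862 ≈ -31863.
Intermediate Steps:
c = 268 (c = 244 + 24 = 268)
X = 71824 (X = 268² = 71824)
u = 42082613193/405862 (u = -(1/(37489 + 165442) - 207374)/2 = -(1/202931 - 207374)/2 = -½*(-42082613193/202931) = 42082613193/405862 ≈ 1.0369e+5)
X - u = 71824 - 1*42082613193/405862 = 71824 - 42082613193/405862 = -12931980905/405862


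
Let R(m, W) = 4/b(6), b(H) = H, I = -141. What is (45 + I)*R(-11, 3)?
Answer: -64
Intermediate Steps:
R(m, W) = ⅔ (R(m, W) = 4/6 = 4*(⅙) = ⅔)
(45 + I)*R(-11, 3) = (45 - 141)*(⅔) = -96*⅔ = -64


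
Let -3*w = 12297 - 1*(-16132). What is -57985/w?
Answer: 173955/28429 ≈ 6.1189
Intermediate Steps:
w = -28429/3 (w = -(12297 - 1*(-16132))/3 = -(12297 + 16132)/3 = -⅓*28429 = -28429/3 ≈ -9476.3)
-57985/w = -57985/(-28429/3) = -57985*(-3/28429) = 173955/28429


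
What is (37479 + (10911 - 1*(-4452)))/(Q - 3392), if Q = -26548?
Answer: -8807/4990 ≈ -1.7649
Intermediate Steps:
(37479 + (10911 - 1*(-4452)))/(Q - 3392) = (37479 + (10911 - 1*(-4452)))/(-26548 - 3392) = (37479 + (10911 + 4452))/(-29940) = (37479 + 15363)*(-1/29940) = 52842*(-1/29940) = -8807/4990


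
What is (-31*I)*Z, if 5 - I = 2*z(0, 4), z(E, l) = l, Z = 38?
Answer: 3534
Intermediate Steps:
I = -3 (I = 5 - 2*4 = 5 - 1*8 = 5 - 8 = -3)
(-31*I)*Z = -31*(-3)*38 = 93*38 = 3534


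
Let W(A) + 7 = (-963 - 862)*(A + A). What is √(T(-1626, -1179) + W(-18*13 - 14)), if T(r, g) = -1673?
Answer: 4*√56470 ≈ 950.54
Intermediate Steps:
W(A) = -7 - 3650*A (W(A) = -7 + (-963 - 862)*(A + A) = -7 - 3650*A)
√(T(-1626, -1179) + W(-18*13 - 14)) = √(-1673 + (-7 - 3650*(-18*13 - 14))) = √(-1673 + (-7 - 3650*(-234 - 14))) = √(-1673 + (-7 - 3650*(-248))) = √(-1673 + (-7 + 905200)) = √(-1673 + 905193) = √903520 = 4*√56470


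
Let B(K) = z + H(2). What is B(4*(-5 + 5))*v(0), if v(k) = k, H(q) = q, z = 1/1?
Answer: 0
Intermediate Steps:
z = 1 (z = 1*1 = 1)
B(K) = 3 (B(K) = 1 + 2 = 3)
B(4*(-5 + 5))*v(0) = 3*0 = 0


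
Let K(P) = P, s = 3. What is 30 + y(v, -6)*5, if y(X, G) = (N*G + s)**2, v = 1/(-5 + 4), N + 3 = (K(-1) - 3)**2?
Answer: 28155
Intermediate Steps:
N = 13 (N = -3 + (-1 - 3)**2 = -3 + (-4)**2 = -3 + 16 = 13)
v = -1 (v = 1/(-1) = -1)
y(X, G) = (3 + 13*G)**2 (y(X, G) = (13*G + 3)**2 = (3 + 13*G)**2)
30 + y(v, -6)*5 = 30 + (3 + 13*(-6))**2*5 = 30 + (3 - 78)**2*5 = 30 + (-75)**2*5 = 30 + 5625*5 = 30 + 28125 = 28155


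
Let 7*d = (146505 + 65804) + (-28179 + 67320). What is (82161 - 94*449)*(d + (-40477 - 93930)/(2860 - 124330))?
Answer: 244081677640859/170058 ≈ 1.4353e+9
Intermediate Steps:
d = 251450/7 (d = ((146505 + 65804) + (-28179 + 67320))/7 = (212309 + 39141)/7 = (⅐)*251450 = 251450/7 ≈ 35921.)
(82161 - 94*449)*(d + (-40477 - 93930)/(2860 - 124330)) = (82161 - 94*449)*(251450/7 + (-40477 - 93930)/(2860 - 124330)) = (82161 - 42206)*(251450/7 - 134407/(-121470)) = 39955*(251450/7 - 134407*(-1/121470)) = 39955*(251450/7 + 134407/121470) = 39955*(30544572349/850290) = 244081677640859/170058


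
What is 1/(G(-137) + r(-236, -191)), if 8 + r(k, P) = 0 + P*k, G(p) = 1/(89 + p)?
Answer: 48/2163263 ≈ 2.2189e-5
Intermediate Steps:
r(k, P) = -8 + P*k (r(k, P) = -8 + (0 + P*k) = -8 + P*k)
1/(G(-137) + r(-236, -191)) = 1/(1/(89 - 137) + (-8 - 191*(-236))) = 1/(1/(-48) + (-8 + 45076)) = 1/(-1/48 + 45068) = 1/(2163263/48) = 48/2163263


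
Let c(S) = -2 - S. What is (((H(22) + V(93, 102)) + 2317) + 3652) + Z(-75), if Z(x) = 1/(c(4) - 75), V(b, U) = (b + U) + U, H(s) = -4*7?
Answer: 505277/81 ≈ 6238.0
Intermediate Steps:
H(s) = -28
V(b, U) = b + 2*U (V(b, U) = (U + b) + U = b + 2*U)
Z(x) = -1/81 (Z(x) = 1/((-2 - 1*4) - 75) = 1/((-2 - 4) - 75) = 1/(-6 - 75) = 1/(-81) = -1/81)
(((H(22) + V(93, 102)) + 2317) + 3652) + Z(-75) = (((-28 + (93 + 2*102)) + 2317) + 3652) - 1/81 = (((-28 + (93 + 204)) + 2317) + 3652) - 1/81 = (((-28 + 297) + 2317) + 3652) - 1/81 = ((269 + 2317) + 3652) - 1/81 = (2586 + 3652) - 1/81 = 6238 - 1/81 = 505277/81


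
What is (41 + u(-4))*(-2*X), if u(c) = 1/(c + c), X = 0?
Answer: 0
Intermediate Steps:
u(c) = 1/(2*c)
(41 + u(-4))*(-2*X) = (41 + (½)/(-4))*(-2*0) = (41 + (½)*(-¼))*0 = (41 - ⅛)*0 = (327/8)*0 = 0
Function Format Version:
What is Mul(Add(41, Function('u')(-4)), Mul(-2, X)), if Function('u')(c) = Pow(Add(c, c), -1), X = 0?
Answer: 0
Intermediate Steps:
Function('u')(c) = Mul(Rational(1, 2), Pow(c, -1)) (Function('u')(c) = Pow(Mul(2, c), -1) = Mul(Rational(1, 2), Pow(c, -1)))
Mul(Add(41, Function('u')(-4)), Mul(-2, X)) = Mul(Add(41, Mul(Rational(1, 2), Pow(-4, -1))), Mul(-2, 0)) = Mul(Add(41, Mul(Rational(1, 2), Rational(-1, 4))), 0) = Mul(Add(41, Rational(-1, 8)), 0) = Mul(Rational(327, 8), 0) = 0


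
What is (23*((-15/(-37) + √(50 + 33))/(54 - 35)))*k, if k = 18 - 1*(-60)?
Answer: 26910/703 + 1794*√83/19 ≈ 898.50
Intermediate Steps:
k = 78 (k = 18 + 60 = 78)
(23*((-15/(-37) + √(50 + 33))/(54 - 35)))*k = (23*((-15/(-37) + √(50 + 33))/(54 - 35)))*78 = (23*((-15*(-1/37) + √83)/19))*78 = (23*((15/37 + √83)*(1/19)))*78 = (23*(15/703 + √83/19))*78 = (345/703 + 23*√83/19)*78 = 26910/703 + 1794*√83/19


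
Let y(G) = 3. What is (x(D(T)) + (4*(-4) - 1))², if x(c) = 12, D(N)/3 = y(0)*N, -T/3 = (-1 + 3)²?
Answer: 25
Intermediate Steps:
T = -12 (T = -3*(-1 + 3)² = -3*2² = -3*4 = -12)
D(N) = 9*N (D(N) = 3*(3*N) = 9*N)
(x(D(T)) + (4*(-4) - 1))² = (12 + (4*(-4) - 1))² = (12 + (-16 - 1))² = (12 - 17)² = (-5)² = 25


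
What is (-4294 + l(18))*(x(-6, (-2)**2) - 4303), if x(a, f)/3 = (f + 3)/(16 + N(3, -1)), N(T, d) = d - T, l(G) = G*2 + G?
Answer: 18237300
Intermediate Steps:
l(G) = 3*G (l(G) = 2*G + G = 3*G)
x(a, f) = 3/4 + f/4 (x(a, f) = 3*((f + 3)/(16 + (-1 - 1*3))) = 3*((3 + f)/(16 + (-1 - 3))) = 3*((3 + f)/(16 - 4)) = 3*((3 + f)/12) = 3*((3 + f)*(1/12)) = 3*(1/4 + f/12) = 3/4 + f/4)
(-4294 + l(18))*(x(-6, (-2)**2) - 4303) = (-4294 + 3*18)*((3/4 + (1/4)*(-2)**2) - 4303) = (-4294 + 54)*((3/4 + (1/4)*4) - 4303) = -4240*((3/4 + 1) - 4303) = -4240*(7/4 - 4303) = -4240*(-17205/4) = 18237300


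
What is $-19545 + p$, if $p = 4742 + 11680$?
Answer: $-3123$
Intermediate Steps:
$p = 16422$
$-19545 + p = -19545 + 16422 = -3123$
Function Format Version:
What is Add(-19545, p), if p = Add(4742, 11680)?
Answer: -3123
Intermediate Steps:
p = 16422
Add(-19545, p) = Add(-19545, 16422) = -3123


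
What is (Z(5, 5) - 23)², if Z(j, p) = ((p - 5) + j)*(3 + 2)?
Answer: 4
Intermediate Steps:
Z(j, p) = -25 + 5*j + 5*p (Z(j, p) = ((-5 + p) + j)*5 = (-5 + j + p)*5 = -25 + 5*j + 5*p)
(Z(5, 5) - 23)² = ((-25 + 5*5 + 5*5) - 23)² = ((-25 + 25 + 25) - 23)² = (25 - 23)² = 2² = 4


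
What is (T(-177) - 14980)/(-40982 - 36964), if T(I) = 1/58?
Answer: 289613/1506956 ≈ 0.19218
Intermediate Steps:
T(I) = 1/58
(T(-177) - 14980)/(-40982 - 36964) = (1/58 - 14980)/(-40982 - 36964) = -868839/58/(-77946) = -868839/58*(-1/77946) = 289613/1506956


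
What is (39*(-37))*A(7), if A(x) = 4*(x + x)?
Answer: -80808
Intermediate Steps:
A(x) = 8*x (A(x) = 4*(2*x) = 8*x)
(39*(-37))*A(7) = (39*(-37))*(8*7) = -1443*56 = -80808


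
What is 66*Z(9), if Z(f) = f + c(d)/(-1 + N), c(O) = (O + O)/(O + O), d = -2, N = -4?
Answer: 2904/5 ≈ 580.80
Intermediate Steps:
c(O) = 1 (c(O) = (2*O)/((2*O)) = (2*O)*(1/(2*O)) = 1)
Z(f) = -⅕ + f (Z(f) = f + 1/(-1 - 4) = f + 1/(-5) = f + 1*(-⅕) = f - ⅕ = -⅕ + f)
66*Z(9) = 66*(-⅕ + 9) = 66*(44/5) = 2904/5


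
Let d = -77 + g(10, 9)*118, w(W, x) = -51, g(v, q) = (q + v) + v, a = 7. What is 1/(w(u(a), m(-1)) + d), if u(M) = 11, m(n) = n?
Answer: 1/3294 ≈ 0.00030358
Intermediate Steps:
g(v, q) = q + 2*v
d = 3345 (d = -77 + (9 + 2*10)*118 = -77 + (9 + 20)*118 = -77 + 29*118 = -77 + 3422 = 3345)
1/(w(u(a), m(-1)) + d) = 1/(-51 + 3345) = 1/3294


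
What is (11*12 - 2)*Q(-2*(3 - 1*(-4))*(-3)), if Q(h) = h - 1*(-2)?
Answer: 5720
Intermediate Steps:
Q(h) = 2 + h (Q(h) = h + 2 = 2 + h)
(11*12 - 2)*Q(-2*(3 - 1*(-4))*(-3)) = (11*12 - 2)*(2 - 2*(3 - 1*(-4))*(-3)) = (132 - 2)*(2 - 2*(3 + 4)*(-3)) = 130*(2 - 2*7*(-3)) = 130*(2 - 14*(-3)) = 130*(2 + 42) = 130*44 = 5720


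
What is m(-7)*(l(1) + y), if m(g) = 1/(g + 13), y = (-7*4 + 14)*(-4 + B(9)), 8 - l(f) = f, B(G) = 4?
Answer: 7/6 ≈ 1.1667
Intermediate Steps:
l(f) = 8 - f
y = 0 (y = (-7*4 + 14)*(-4 + 4) = (-28 + 14)*0 = -14*0 = 0)
m(g) = 1/(13 + g)
m(-7)*(l(1) + y) = ((8 - 1*1) + 0)/(13 - 7) = ((8 - 1) + 0)/6 = (7 + 0)/6 = (1/6)*7 = 7/6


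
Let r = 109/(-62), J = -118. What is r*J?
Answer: 6431/31 ≈ 207.45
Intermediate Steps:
r = -109/62 (r = 109*(-1/62) = -109/62 ≈ -1.7581)
r*J = -109/62*(-118) = 6431/31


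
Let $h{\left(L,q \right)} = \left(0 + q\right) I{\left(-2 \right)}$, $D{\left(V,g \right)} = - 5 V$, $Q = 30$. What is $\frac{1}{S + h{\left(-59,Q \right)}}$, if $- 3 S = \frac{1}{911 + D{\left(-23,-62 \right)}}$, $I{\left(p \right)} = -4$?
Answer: $- \frac{3078}{369361} \approx -0.0083333$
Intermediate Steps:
$h{\left(L,q \right)} = - 4 q$ ($h{\left(L,q \right)} = \left(0 + q\right) \left(-4\right) = q \left(-4\right) = - 4 q$)
$S = - \frac{1}{3078}$ ($S = - \frac{1}{3 \left(911 - -115\right)} = - \frac{1}{3 \left(911 + 115\right)} = - \frac{1}{3 \cdot 1026} = \left(- \frac{1}{3}\right) \frac{1}{1026} = - \frac{1}{3078} \approx -0.00032489$)
$\frac{1}{S + h{\left(-59,Q \right)}} = \frac{1}{- \frac{1}{3078} - 120} = \frac{1}{- \frac{369361}{3078}} = - \frac{3078}{369361}$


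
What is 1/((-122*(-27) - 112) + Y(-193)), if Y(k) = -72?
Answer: 1/3110 ≈ 0.00032154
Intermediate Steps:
1/((-122*(-27) - 112) + Y(-193)) = 1/((-122*(-27) - 112) - 72) = 1/((3294 - 112) - 72) = 1/(3182 - 72) = 1/3110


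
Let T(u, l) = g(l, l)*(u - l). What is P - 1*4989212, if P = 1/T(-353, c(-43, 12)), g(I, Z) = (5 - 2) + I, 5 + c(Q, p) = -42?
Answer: -67174750367/13464 ≈ -4.9892e+6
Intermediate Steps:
c(Q, p) = -47 (c(Q, p) = -5 - 42 = -47)
g(I, Z) = 3 + I
T(u, l) = (3 + l)*(u - l)
P = 1/13464 (P = 1/(-(3 - 47)*(-47 - 1*(-353))) = 1/(-1*(-44)*(-47 + 353)) = 1/(-1*(-44)*306) = 1/13464 ≈ 7.4272e-5)
P - 1*4989212 = 1/13464 - 1*4989212 = 1/13464 - 4989212 = -67174750367/13464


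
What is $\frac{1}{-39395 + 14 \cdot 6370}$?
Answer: $\frac{1}{49785} \approx 2.0086 \cdot 10^{-5}$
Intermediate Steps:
$\frac{1}{-39395 + 14 \cdot 6370} = \frac{1}{-39395 + 89180} = \frac{1}{49785}$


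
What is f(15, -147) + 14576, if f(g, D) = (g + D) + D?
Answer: 14297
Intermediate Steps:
f(g, D) = g + 2*D (f(g, D) = (D + g) + D = g + 2*D)
f(15, -147) + 14576 = (15 + 2*(-147)) + 14576 = (15 - 294) + 14576 = -279 + 14576 = 14297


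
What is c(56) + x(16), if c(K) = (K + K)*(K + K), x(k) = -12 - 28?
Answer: 12504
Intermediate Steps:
x(k) = -40
c(K) = 4*K² (c(K) = (2*K)*(2*K) = 4*K²)
c(56) + x(16) = 4*56² - 40 = 4*3136 - 40 = 12544 - 40 = 12504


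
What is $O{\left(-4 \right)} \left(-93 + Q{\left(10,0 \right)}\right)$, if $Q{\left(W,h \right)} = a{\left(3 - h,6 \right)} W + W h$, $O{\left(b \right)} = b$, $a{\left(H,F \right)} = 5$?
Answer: $172$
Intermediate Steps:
$Q{\left(W,h \right)} = 5 W + W h$
$O{\left(-4 \right)} \left(-93 + Q{\left(10,0 \right)}\right) = - 4 \left(-93 + 10 \left(5 + 0\right)\right) = - 4 \left(-93 + 10 \cdot 5\right) = - 4 \left(-93 + 50\right) = \left(-4\right) \left(-43\right) = 172$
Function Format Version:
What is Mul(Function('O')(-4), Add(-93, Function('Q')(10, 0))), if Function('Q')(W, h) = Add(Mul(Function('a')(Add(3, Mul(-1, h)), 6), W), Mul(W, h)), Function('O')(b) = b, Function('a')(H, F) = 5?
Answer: 172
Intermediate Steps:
Function('Q')(W, h) = Add(Mul(5, W), Mul(W, h))
Mul(Function('O')(-4), Add(-93, Function('Q')(10, 0))) = Mul(-4, Add(-93, Mul(10, Add(5, 0)))) = Mul(-4, Add(-93, Mul(10, 5))) = Mul(-4, Add(-93, 50)) = Mul(-4, -43) = 172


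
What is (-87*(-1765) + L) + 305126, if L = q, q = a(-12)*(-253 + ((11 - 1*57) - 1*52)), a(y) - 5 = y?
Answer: 461138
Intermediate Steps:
a(y) = 5 + y
q = 2457 (q = (5 - 12)*(-253 + ((11 - 1*57) - 1*52)) = -7*(-253 + ((11 - 57) - 52)) = -7*(-253 + (-46 - 52)) = -7*(-253 - 98) = -7*(-351) = 2457)
L = 2457
(-87*(-1765) + L) + 305126 = (-87*(-1765) + 2457) + 305126 = (153555 + 2457) + 305126 = 156012 + 305126 = 461138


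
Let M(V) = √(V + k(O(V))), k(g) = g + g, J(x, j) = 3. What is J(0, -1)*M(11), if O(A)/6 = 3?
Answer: 3*√47 ≈ 20.567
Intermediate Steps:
O(A) = 18 (O(A) = 6*3 = 18)
k(g) = 2*g
M(V) = √(36 + V) (M(V) = √(V + 2*18) = √(V + 36) = √(36 + V))
J(0, -1)*M(11) = 3*√(36 + 11) = 3*√47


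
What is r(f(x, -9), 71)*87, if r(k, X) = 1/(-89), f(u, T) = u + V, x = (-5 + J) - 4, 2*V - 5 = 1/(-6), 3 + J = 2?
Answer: -87/89 ≈ -0.97753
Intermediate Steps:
J = -1 (J = -3 + 2 = -1)
V = 29/12 (V = 5/2 + (½)/(-6) = 5/2 + (½)*(-⅙) = 5/2 - 1/12 = 29/12 ≈ 2.4167)
x = -10 (x = (-5 - 1) - 4 = -6 - 4 = -10)
f(u, T) = 29/12 + u (f(u, T) = u + 29/12 = 29/12 + u)
r(k, X) = -1/89
r(f(x, -9), 71)*87 = -1/89*87 = -87/89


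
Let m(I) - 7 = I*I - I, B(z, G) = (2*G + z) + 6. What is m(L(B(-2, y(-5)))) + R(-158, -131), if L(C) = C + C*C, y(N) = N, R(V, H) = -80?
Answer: 797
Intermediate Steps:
B(z, G) = 6 + z + 2*G (B(z, G) = (z + 2*G) + 6 = 6 + z + 2*G)
L(C) = C + C**2
m(I) = 7 + I**2 - I (m(I) = 7 + (I*I - I) = 7 + (I**2 - I) = 7 + I**2 - I)
m(L(B(-2, y(-5)))) + R(-158, -131) = (7 + ((6 - 2 + 2*(-5))*(1 + (6 - 2 + 2*(-5))))**2 - (6 - 2 + 2*(-5))*(1 + (6 - 2 + 2*(-5)))) - 80 = (7 + ((6 - 2 - 10)*(1 + (6 - 2 - 10)))**2 - (6 - 2 - 10)*(1 + (6 - 2 - 10))) - 80 = (7 + (-6*(1 - 6))**2 - (-6)*(1 - 6)) - 80 = (7 + (-6*(-5))**2 - (-6)*(-5)) - 80 = (7 + 30**2 - 1*30) - 80 = (7 + 900 - 30) - 80 = 877 - 80 = 797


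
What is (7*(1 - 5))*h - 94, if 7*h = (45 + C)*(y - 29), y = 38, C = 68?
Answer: -4162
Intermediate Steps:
h = 1017/7 (h = ((45 + 68)*(38 - 29))/7 = (113*9)/7 = (1/7)*1017 = 1017/7 ≈ 145.29)
(7*(1 - 5))*h - 94 = (7*(1 - 5))*(1017/7) - 94 = (7*(-4))*(1017/7) - 94 = -28*1017/7 - 94 = -4068 - 94 = -4162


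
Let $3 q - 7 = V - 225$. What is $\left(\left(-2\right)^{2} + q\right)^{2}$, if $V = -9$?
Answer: $\frac{46225}{9} \approx 5136.1$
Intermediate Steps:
$q = - \frac{227}{3}$ ($q = \frac{7}{3} + \frac{-9 - 225}{3} = \frac{7}{3} + \frac{1}{3} \left(-234\right) = \frac{7}{3} - 78 = - \frac{227}{3} \approx -75.667$)
$\left(\left(-2\right)^{2} + q\right)^{2} = \left(\left(-2\right)^{2} - \frac{227}{3}\right)^{2} = \left(4 - \frac{227}{3}\right)^{2} = \left(- \frac{215}{3}\right)^{2} = \frac{46225}{9}$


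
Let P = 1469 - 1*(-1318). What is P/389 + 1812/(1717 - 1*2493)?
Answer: 364461/75466 ≈ 4.8295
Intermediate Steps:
P = 2787 (P = 1469 + 1318 = 2787)
P/389 + 1812/(1717 - 1*2493) = 2787/389 + 1812/(1717 - 1*2493) = 2787*(1/389) + 1812/(1717 - 2493) = 2787/389 + 1812/(-776) = 2787/389 + 1812*(-1/776) = 2787/389 - 453/194 = 364461/75466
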